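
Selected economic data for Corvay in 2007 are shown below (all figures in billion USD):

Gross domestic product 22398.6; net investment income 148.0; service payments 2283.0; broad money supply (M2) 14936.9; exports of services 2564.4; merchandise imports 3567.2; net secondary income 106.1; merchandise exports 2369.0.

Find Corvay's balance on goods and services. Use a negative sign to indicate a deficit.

-916.8

Goods balance = 2369.0 - 3567.2 = -1198.2
Services balance = 2564.4 - 2283.0 = 281.4
Trade balance (goods + services) = -1198.2 + 281.4 = -916.8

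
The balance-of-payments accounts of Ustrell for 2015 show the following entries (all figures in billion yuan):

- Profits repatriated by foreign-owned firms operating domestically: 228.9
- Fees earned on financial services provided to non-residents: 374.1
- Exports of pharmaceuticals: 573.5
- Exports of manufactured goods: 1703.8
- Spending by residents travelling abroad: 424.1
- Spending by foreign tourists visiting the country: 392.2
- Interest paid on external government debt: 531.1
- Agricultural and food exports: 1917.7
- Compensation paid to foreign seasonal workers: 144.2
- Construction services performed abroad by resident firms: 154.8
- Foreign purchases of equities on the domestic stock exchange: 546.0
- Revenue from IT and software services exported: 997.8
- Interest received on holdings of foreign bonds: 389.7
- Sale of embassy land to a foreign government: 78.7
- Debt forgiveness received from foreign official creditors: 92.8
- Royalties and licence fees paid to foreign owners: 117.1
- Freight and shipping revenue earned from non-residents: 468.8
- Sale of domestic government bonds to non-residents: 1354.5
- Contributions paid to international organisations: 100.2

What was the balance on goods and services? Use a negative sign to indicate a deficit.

Goods: 1703.8 + 1917.7 + 573.5 = 4195.0
Services: -117.1 + 468.8 + 374.1 + 154.8 - 424.1 + 997.8 + 392.2 = 1846.5
Trade balance = 4195.0 + 1846.5 = 6041.5
(Excluded from the trade balance — primary income: profits repatriated by foreign-owned firms operating domestically 228.9, interest paid on external government debt 531.1, compensation paid to foreign seasonal workers 144.2, interest received on holdings of foreign bonds 389.7; financial account: foreign purchases of equities on the domestic stock exchange 546.0, sale of domestic government bonds to non-residents 1354.5; capital account: sale of embassy land to a foreign government 78.7, debt forgiveness received from foreign official creditors 92.8; secondary income: contributions paid to international organisations 100.2.)

6041.5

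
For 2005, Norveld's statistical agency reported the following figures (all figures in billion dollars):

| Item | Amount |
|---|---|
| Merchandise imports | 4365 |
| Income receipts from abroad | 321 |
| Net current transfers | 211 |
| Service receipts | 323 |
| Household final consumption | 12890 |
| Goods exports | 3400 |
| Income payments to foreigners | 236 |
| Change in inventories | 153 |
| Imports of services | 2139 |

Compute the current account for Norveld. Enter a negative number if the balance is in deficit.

-2485

Goods balance = 3400 - 4365 = -965
Services balance = 323 - 2139 = -1816
Trade balance (goods + services) = -965 + (-1816) = -2781
Net primary income = 321 - 236 = 85
Net secondary income = 211
Current account = -2781 + 85 + 211 = -2485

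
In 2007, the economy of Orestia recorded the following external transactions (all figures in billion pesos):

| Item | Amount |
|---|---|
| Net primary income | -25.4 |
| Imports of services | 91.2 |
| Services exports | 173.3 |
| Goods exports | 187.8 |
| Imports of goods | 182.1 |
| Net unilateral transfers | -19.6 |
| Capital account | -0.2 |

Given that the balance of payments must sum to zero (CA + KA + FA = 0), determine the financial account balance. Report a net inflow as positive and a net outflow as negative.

-42.6

Goods balance = 187.8 - 182.1 = 5.7
Services balance = 173.3 - 91.2 = 82.1
Trade balance (goods + services) = 5.7 + 82.1 = 87.8
Net primary income = -25.4
Net secondary income = -19.6
Current account = 87.8 + (-25.4) + (-19.6) = 42.8
Financial account = -(42.8 + (-0.2)) = -42.6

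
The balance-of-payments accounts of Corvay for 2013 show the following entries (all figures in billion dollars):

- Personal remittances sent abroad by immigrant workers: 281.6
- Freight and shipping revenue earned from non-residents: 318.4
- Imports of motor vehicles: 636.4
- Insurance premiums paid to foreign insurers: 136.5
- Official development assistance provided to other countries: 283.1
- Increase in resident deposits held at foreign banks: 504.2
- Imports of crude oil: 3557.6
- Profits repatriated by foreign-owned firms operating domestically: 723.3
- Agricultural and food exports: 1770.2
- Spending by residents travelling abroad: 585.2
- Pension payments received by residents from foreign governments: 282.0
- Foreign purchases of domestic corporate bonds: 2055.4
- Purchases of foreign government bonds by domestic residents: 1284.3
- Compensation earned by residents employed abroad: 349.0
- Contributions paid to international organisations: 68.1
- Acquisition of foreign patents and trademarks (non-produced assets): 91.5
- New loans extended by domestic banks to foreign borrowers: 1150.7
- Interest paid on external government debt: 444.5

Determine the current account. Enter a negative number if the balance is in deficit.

Goods: 1770.2 - 3557.6 - 636.4 = -2423.8
Services: -585.2 - 136.5 + 318.4 = -403.3
Primary income: 349.0 - 444.5 - 723.3 = -818.8
Secondary income: -281.6 - 68.1 - 283.1 + 282.0 = -350.8
Current account = (-2423.8) + (-403.3) + (-818.8) + (-350.8) = -3996.7
(Excluded from the current account — financial account: increase in resident deposits held at foreign banks 504.2, foreign purchases of domestic corporate bonds 2055.4, purchases of foreign government bonds by domestic residents 1284.3, new loans extended by domestic banks to foreign borrowers 1150.7; capital account: acquisition of foreign patents and trademarks (non-produced assets) 91.5.)

-3996.7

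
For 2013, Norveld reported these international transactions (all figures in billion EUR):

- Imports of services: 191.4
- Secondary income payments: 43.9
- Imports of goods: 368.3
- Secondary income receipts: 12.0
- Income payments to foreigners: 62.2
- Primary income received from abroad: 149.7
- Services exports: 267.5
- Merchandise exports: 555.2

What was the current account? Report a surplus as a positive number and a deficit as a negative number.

318.6

Goods balance = 555.2 - 368.3 = 186.9
Services balance = 267.5 - 191.4 = 76.1
Trade balance (goods + services) = 186.9 + 76.1 = 263.0
Net primary income = 149.7 - 62.2 = 87.5
Net secondary income = 12.0 - 43.9 = -31.9
Current account = 263.0 + 87.5 + (-31.9) = 318.6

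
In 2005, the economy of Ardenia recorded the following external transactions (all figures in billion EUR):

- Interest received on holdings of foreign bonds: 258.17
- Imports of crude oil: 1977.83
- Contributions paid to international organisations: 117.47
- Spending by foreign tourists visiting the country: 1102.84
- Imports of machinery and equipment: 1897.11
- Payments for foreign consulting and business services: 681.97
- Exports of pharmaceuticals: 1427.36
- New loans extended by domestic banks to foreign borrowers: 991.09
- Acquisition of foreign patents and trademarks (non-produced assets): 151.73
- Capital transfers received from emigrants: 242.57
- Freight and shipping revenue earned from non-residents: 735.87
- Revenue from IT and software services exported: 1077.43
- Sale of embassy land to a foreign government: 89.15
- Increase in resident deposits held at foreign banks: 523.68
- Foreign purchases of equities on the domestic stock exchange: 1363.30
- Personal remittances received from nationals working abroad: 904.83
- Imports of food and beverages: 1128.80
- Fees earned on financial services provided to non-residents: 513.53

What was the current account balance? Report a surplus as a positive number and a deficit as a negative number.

216.85

Goods: -1897.11 - 1977.83 - 1128.80 + 1427.36 = -3576.38
Services: -681.97 + 1102.84 + 735.87 + 513.53 + 1077.43 = 2747.70
Primary income: 258.17
Secondary income: 904.83 - 117.47 = 787.36
Current account = (-3576.38) + 2747.70 + 258.17 + 787.36 = 216.85
(Excluded from the current account — financial account: new loans extended by domestic banks to foreign borrowers 991.09, increase in resident deposits held at foreign banks 523.68, foreign purchases of equities on the domestic stock exchange 1363.30; capital account: acquisition of foreign patents and trademarks (non-produced assets) 151.73, capital transfers received from emigrants 242.57, sale of embassy land to a foreign government 89.15.)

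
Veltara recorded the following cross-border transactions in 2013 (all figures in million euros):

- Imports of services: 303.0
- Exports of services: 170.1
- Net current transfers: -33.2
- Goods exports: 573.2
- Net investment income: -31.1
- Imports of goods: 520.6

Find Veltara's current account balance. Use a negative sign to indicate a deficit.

-144.6

Goods balance = 573.2 - 520.6 = 52.6
Services balance = 170.1 - 303.0 = -132.9
Trade balance (goods + services) = 52.6 + (-132.9) = -80.3
Net primary income = -31.1
Net secondary income = -33.2
Current account = -80.3 + (-31.1) + (-33.2) = -144.6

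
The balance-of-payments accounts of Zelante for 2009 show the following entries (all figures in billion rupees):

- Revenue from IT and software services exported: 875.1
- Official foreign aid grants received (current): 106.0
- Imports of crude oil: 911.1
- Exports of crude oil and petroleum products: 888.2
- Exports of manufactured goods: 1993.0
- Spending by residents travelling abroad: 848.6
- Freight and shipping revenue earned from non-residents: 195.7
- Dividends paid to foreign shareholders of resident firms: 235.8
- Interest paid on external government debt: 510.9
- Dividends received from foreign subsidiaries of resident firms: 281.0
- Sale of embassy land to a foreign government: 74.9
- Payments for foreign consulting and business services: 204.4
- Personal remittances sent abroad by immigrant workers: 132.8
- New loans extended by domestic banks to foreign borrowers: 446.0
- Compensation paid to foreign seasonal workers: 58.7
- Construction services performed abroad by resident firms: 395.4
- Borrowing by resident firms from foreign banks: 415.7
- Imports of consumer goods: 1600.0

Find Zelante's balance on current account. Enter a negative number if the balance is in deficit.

232.1

Goods: -1600.0 + 888.2 + 1993.0 - 911.1 = 370.1
Services: -204.4 + 395.4 - 848.6 + 195.7 + 875.1 = 413.2
Primary income: 281.0 - 235.8 - 58.7 - 510.9 = -524.4
Secondary income: 106.0 - 132.8 = -26.8
Current account = 370.1 + 413.2 + (-524.4) + (-26.8) = 232.1
(Excluded from the current account — capital account: sale of embassy land to a foreign government 74.9; financial account: new loans extended by domestic banks to foreign borrowers 446.0, borrowing by resident firms from foreign banks 415.7.)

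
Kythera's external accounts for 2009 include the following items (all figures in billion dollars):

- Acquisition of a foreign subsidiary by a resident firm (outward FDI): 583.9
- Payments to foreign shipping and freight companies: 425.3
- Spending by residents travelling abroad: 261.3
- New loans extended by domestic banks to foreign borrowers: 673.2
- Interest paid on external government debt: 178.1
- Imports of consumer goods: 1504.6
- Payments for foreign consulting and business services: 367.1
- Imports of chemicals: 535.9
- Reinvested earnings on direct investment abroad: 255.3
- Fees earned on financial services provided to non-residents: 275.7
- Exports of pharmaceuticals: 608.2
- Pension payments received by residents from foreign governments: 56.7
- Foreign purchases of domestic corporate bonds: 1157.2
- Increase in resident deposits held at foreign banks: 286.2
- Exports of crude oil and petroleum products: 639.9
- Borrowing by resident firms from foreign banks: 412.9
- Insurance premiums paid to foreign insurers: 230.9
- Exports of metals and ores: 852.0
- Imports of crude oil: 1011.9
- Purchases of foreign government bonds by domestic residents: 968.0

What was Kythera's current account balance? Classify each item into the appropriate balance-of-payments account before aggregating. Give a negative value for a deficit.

Goods: -1011.9 - 1504.6 + 608.2 + 639.9 + 852.0 - 535.9 = -952.3
Services: -425.3 + 275.7 - 367.1 - 261.3 - 230.9 = -1008.9
Primary income: -178.1 + 255.3 = 77.2
Secondary income: 56.7
Current account = (-952.3) + (-1008.9) + 77.2 + 56.7 = -1827.3
(Excluded from the current account — financial account: acquisition of a foreign subsidiary by a resident firm (outward FDI) 583.9, new loans extended by domestic banks to foreign borrowers 673.2, foreign purchases of domestic corporate bonds 1157.2, increase in resident deposits held at foreign banks 286.2, borrowing by resident firms from foreign banks 412.9, purchases of foreign government bonds by domestic residents 968.0.)

-1827.3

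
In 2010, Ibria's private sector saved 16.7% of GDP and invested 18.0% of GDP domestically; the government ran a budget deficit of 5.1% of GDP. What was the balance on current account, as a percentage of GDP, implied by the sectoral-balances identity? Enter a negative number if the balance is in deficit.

-6.4

By the sectoral-balances identity, CA = (S_private - I) + (T - G).
Private balance = 16.7 - 18.0 = -1.3
Government balance (T - G) = -5.1
CA = -1.3 + (-5.1) = -6.4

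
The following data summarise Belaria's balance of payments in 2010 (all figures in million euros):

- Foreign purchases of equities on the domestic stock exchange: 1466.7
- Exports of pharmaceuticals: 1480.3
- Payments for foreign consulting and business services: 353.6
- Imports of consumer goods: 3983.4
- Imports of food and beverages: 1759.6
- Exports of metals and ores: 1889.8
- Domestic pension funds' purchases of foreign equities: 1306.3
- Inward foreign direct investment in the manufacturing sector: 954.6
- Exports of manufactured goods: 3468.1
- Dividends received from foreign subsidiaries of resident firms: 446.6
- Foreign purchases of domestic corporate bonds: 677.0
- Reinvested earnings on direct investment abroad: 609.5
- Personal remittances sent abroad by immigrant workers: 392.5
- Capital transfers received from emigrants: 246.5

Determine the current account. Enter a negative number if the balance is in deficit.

Goods: 3468.1 - 1759.6 + 1889.8 - 3983.4 + 1480.3 = 1095.2
Services: -353.6
Primary income: 609.5 + 446.6 = 1056.1
Secondary income: -392.5
Current account = 1095.2 + (-353.6) + 1056.1 + (-392.5) = 1405.2
(Excluded from the current account — financial account: foreign purchases of equities on the domestic stock exchange 1466.7, domestic pension funds' purchases of foreign equities 1306.3, inward foreign direct investment in the manufacturing sector 954.6, foreign purchases of domestic corporate bonds 677.0; capital account: capital transfers received from emigrants 246.5.)

1405.2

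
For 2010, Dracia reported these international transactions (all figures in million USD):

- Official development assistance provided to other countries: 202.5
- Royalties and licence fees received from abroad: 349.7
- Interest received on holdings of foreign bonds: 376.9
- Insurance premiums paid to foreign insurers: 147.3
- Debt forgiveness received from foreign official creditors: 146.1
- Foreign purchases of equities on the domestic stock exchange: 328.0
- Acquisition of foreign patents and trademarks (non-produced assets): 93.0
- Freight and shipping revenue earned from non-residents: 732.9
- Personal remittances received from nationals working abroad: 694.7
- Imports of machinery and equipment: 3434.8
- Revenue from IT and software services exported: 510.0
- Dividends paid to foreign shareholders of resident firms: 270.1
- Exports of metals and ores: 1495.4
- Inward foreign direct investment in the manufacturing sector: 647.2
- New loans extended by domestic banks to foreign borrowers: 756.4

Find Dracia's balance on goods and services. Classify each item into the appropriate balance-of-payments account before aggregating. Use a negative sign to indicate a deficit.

-494.1

Goods: 1495.4 - 3434.8 = -1939.4
Services: -147.3 + 349.7 + 510.0 + 732.9 = 1445.3
Trade balance = -1939.4 + 1445.3 = -494.1
(Excluded from the trade balance — secondary income: official development assistance provided to other countries 202.5, personal remittances received from nationals working abroad 694.7; primary income: interest received on holdings of foreign bonds 376.9, dividends paid to foreign shareholders of resident firms 270.1; capital account: debt forgiveness received from foreign official creditors 146.1, acquisition of foreign patents and trademarks (non-produced assets) 93.0; financial account: foreign purchases of equities on the domestic stock exchange 328.0, inward foreign direct investment in the manufacturing sector 647.2, new loans extended by domestic banks to foreign borrowers 756.4.)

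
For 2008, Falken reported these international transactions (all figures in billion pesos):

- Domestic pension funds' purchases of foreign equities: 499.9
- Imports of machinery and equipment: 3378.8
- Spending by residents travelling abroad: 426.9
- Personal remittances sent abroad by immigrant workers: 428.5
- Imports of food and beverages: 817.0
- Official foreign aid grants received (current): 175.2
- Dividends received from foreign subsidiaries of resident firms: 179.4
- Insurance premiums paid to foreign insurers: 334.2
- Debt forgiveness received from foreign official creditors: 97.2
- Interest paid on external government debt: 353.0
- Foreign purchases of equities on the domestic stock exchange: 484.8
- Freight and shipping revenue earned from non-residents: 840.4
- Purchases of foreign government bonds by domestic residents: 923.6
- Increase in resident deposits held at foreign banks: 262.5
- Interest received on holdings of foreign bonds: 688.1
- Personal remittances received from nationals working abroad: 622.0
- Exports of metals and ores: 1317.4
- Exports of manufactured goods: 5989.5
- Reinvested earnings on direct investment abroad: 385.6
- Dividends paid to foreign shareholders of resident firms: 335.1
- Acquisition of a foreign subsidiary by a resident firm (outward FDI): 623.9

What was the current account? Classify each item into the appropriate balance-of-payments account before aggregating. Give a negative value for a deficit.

4124.1

Goods: 1317.4 - 817.0 + 5989.5 - 3378.8 = 3111.1
Services: 840.4 - 426.9 - 334.2 = 79.3
Primary income: -335.1 + 179.4 + 385.6 + 688.1 - 353.0 = 565.0
Secondary income: -428.5 + 175.2 + 622.0 = 368.7
Current account = 3111.1 + 79.3 + 565.0 + 368.7 = 4124.1
(Excluded from the current account — financial account: domestic pension funds' purchases of foreign equities 499.9, foreign purchases of equities on the domestic stock exchange 484.8, purchases of foreign government bonds by domestic residents 923.6, increase in resident deposits held at foreign banks 262.5, acquisition of a foreign subsidiary by a resident firm (outward FDI) 623.9; capital account: debt forgiveness received from foreign official creditors 97.2.)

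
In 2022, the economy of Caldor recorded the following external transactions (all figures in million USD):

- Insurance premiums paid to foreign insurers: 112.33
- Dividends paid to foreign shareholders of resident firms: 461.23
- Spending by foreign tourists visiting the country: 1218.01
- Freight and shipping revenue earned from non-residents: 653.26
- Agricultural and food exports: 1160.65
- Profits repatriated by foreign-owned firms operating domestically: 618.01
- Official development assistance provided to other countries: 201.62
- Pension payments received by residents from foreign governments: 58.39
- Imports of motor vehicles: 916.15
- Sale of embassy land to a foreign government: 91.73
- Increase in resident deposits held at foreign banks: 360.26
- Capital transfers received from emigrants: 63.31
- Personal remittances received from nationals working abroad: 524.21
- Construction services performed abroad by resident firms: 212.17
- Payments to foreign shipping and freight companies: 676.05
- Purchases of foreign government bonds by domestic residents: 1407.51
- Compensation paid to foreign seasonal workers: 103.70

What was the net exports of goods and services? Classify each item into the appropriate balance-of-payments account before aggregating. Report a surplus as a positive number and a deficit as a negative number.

Goods: -916.15 + 1160.65 = 244.50
Services: -676.05 + 653.26 + 212.17 - 112.33 + 1218.01 = 1295.06
Trade balance = 244.50 + 1295.06 = 1539.56
(Excluded from the trade balance — primary income: dividends paid to foreign shareholders of resident firms 461.23, profits repatriated by foreign-owned firms operating domestically 618.01, compensation paid to foreign seasonal workers 103.70; secondary income: official development assistance provided to other countries 201.62, pension payments received by residents from foreign governments 58.39, personal remittances received from nationals working abroad 524.21; capital account: sale of embassy land to a foreign government 91.73, capital transfers received from emigrants 63.31; financial account: increase in resident deposits held at foreign banks 360.26, purchases of foreign government bonds by domestic residents 1407.51.)

1539.56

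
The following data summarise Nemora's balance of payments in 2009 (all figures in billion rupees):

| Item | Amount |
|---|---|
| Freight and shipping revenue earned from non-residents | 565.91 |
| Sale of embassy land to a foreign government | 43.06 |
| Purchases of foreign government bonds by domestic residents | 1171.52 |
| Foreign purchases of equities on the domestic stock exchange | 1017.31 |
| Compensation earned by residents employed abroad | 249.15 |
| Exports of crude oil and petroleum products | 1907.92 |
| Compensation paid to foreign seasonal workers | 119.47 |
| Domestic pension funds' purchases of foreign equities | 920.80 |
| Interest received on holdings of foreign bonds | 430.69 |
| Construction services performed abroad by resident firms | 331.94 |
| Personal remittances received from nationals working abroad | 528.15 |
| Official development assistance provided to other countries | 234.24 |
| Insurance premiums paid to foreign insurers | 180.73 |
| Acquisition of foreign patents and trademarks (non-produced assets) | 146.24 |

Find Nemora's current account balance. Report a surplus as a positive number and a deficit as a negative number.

3479.32

Goods: 1907.92
Services: 565.91 - 180.73 + 331.94 = 717.12
Primary income: -119.47 + 430.69 + 249.15 = 560.37
Secondary income: 528.15 - 234.24 = 293.91
Current account = 1907.92 + 717.12 + 560.37 + 293.91 = 3479.32
(Excluded from the current account — capital account: sale of embassy land to a foreign government 43.06, acquisition of foreign patents and trademarks (non-produced assets) 146.24; financial account: purchases of foreign government bonds by domestic residents 1171.52, foreign purchases of equities on the domestic stock exchange 1017.31, domestic pension funds' purchases of foreign equities 920.80.)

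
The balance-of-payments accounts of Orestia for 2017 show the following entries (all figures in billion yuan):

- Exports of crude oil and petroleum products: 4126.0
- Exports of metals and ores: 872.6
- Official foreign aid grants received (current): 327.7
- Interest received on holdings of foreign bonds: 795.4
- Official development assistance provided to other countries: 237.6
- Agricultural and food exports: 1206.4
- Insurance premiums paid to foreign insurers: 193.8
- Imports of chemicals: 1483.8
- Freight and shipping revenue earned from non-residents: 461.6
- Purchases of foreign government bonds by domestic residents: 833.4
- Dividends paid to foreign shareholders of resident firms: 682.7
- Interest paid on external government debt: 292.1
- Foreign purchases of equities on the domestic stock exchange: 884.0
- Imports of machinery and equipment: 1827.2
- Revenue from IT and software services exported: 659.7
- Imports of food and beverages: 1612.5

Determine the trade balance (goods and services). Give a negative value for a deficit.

Goods: 872.6 + 1206.4 - 1827.2 - 1483.8 + 4126.0 - 1612.5 = 1281.5
Services: 461.6 - 193.8 + 659.7 = 927.5
Trade balance = 1281.5 + 927.5 = 2209.0
(Excluded from the trade balance — secondary income: official foreign aid grants received (current) 327.7, official development assistance provided to other countries 237.6; primary income: interest received on holdings of foreign bonds 795.4, dividends paid to foreign shareholders of resident firms 682.7, interest paid on external government debt 292.1; financial account: purchases of foreign government bonds by domestic residents 833.4, foreign purchases of equities on the domestic stock exchange 884.0.)

2209.0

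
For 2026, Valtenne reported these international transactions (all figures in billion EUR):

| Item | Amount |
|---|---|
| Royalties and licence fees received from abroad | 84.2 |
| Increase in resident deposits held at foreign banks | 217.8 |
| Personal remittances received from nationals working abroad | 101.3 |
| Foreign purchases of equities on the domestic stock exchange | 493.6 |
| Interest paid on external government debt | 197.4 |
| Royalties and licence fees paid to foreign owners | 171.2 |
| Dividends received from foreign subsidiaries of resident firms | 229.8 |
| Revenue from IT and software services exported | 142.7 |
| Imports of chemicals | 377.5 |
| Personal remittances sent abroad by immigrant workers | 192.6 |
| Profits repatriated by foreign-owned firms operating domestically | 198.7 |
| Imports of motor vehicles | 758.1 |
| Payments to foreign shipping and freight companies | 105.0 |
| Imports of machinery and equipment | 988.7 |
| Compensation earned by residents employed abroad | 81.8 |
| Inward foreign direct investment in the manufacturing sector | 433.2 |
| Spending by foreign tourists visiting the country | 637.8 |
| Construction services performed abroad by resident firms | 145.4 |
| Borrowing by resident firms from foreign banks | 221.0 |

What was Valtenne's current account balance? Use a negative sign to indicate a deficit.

-1566.2

Goods: -758.1 - 988.7 - 377.5 = -2124.3
Services: 84.2 + 637.8 + 142.7 - 171.2 + 145.4 - 105.0 = 733.9
Primary income: -197.4 + 229.8 - 198.7 + 81.8 = -84.5
Secondary income: -192.6 + 101.3 = -91.3
Current account = (-2124.3) + 733.9 + (-84.5) + (-91.3) = -1566.2
(Excluded from the current account — financial account: increase in resident deposits held at foreign banks 217.8, foreign purchases of equities on the domestic stock exchange 493.6, inward foreign direct investment in the manufacturing sector 433.2, borrowing by resident firms from foreign banks 221.0.)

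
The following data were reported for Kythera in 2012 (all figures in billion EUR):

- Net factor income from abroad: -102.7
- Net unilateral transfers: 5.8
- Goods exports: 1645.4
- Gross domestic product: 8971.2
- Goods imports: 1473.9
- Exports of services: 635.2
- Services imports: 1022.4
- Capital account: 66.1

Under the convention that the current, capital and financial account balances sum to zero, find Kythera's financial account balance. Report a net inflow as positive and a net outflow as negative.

Goods balance = 1645.4 - 1473.9 = 171.5
Services balance = 635.2 - 1022.4 = -387.2
Trade balance (goods + services) = 171.5 + (-387.2) = -215.7
Net primary income = -102.7
Net secondary income = 5.8
Current account = -215.7 + (-102.7) + 5.8 = -312.6
Financial account = -(-312.6 + 66.1) = 246.5

246.5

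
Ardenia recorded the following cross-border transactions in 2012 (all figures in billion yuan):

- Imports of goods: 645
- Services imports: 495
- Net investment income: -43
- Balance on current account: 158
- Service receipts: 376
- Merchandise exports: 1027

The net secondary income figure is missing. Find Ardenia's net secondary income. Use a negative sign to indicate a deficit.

-62

Current account = goods balance + services balance + net primary income + net secondary income
Sum of the known components = 220
Net secondary income = CA - (known components) = 158 - 220 = -62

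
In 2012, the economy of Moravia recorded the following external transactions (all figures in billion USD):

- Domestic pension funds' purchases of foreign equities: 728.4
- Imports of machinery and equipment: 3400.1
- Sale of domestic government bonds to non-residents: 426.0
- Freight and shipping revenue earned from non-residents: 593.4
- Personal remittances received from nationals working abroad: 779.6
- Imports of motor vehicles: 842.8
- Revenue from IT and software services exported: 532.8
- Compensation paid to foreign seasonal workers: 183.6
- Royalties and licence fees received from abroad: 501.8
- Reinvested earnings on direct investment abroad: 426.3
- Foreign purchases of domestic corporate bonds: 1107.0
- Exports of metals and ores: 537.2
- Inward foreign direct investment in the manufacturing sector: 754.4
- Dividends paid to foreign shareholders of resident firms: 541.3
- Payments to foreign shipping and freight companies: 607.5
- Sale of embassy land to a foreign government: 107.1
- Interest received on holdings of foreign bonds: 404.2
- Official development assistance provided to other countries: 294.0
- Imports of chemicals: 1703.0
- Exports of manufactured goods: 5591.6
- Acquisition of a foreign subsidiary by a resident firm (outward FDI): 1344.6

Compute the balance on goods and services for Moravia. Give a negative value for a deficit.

Goods: 5591.6 - 842.8 - 3400.1 - 1703.0 + 537.2 = 182.9
Services: 593.4 + 532.8 + 501.8 - 607.5 = 1020.5
Trade balance = 182.9 + 1020.5 = 1203.4
(Excluded from the trade balance — financial account: domestic pension funds' purchases of foreign equities 728.4, sale of domestic government bonds to non-residents 426.0, foreign purchases of domestic corporate bonds 1107.0, inward foreign direct investment in the manufacturing sector 754.4, acquisition of a foreign subsidiary by a resident firm (outward FDI) 1344.6; secondary income: personal remittances received from nationals working abroad 779.6, official development assistance provided to other countries 294.0; primary income: compensation paid to foreign seasonal workers 183.6, reinvested earnings on direct investment abroad 426.3, dividends paid to foreign shareholders of resident firms 541.3, interest received on holdings of foreign bonds 404.2; capital account: sale of embassy land to a foreign government 107.1.)

1203.4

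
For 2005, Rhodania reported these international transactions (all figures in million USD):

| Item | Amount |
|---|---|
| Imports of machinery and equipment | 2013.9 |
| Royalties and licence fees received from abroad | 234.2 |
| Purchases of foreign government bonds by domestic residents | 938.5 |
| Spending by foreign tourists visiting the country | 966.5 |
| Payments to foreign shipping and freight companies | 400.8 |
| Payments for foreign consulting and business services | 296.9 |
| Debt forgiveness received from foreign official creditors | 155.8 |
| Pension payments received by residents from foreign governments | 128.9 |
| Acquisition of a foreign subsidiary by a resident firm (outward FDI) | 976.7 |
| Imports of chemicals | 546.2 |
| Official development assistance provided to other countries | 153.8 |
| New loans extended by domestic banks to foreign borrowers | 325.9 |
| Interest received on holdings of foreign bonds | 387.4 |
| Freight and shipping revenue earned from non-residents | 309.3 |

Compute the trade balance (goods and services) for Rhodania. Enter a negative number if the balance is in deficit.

-1747.8

Goods: -546.2 - 2013.9 = -2560.1
Services: -400.8 + 966.5 - 296.9 + 309.3 + 234.2 = 812.3
Trade balance = -2560.1 + 812.3 = -1747.8
(Excluded from the trade balance — financial account: purchases of foreign government bonds by domestic residents 938.5, acquisition of a foreign subsidiary by a resident firm (outward FDI) 976.7, new loans extended by domestic banks to foreign borrowers 325.9; capital account: debt forgiveness received from foreign official creditors 155.8; secondary income: pension payments received by residents from foreign governments 128.9, official development assistance provided to other countries 153.8; primary income: interest received on holdings of foreign bonds 387.4.)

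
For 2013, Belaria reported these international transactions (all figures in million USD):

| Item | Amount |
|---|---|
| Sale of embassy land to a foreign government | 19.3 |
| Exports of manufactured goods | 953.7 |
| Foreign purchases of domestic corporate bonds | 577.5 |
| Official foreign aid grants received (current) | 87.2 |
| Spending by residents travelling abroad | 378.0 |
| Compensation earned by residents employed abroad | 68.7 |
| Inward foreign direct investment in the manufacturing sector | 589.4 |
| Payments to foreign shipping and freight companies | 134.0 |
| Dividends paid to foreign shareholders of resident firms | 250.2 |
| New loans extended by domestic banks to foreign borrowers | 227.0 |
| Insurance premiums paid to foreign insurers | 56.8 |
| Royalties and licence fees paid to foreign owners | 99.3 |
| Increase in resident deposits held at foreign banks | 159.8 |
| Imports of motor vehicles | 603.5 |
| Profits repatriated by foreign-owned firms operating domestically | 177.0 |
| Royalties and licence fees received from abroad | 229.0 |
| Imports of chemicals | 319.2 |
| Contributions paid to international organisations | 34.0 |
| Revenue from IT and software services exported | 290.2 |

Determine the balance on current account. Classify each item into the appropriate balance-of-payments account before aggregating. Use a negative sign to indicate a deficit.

-423.2

Goods: -603.5 - 319.2 + 953.7 = 31.0
Services: -378.0 - 99.3 - 56.8 + 229.0 - 134.0 + 290.2 = -148.9
Primary income: -250.2 - 177.0 + 68.7 = -358.5
Secondary income: 87.2 - 34.0 = 53.2
Current account = 31.0 + (-148.9) + (-358.5) + 53.2 = -423.2
(Excluded from the current account — capital account: sale of embassy land to a foreign government 19.3; financial account: foreign purchases of domestic corporate bonds 577.5, inward foreign direct investment in the manufacturing sector 589.4, new loans extended by domestic banks to foreign borrowers 227.0, increase in resident deposits held at foreign banks 159.8.)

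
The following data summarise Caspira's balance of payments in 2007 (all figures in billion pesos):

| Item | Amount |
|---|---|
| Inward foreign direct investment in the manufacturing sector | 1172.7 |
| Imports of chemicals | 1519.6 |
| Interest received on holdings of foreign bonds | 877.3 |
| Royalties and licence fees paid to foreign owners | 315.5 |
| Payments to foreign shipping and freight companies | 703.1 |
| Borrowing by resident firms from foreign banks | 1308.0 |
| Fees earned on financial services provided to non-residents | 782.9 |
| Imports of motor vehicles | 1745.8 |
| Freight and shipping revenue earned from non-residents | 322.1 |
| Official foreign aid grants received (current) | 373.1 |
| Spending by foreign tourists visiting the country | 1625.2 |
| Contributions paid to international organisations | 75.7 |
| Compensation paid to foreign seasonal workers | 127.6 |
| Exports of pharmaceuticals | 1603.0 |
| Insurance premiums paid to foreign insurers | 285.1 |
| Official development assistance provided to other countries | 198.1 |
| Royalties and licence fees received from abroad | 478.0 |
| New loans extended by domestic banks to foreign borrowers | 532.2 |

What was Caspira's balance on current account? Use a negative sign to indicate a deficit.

Goods: -1519.6 + 1603.0 - 1745.8 = -1662.4
Services: 782.9 - 315.5 - 285.1 + 322.1 + 1625.2 - 703.1 + 478.0 = 1904.5
Primary income: -127.6 + 877.3 = 749.7
Secondary income: -75.7 + 373.1 - 198.1 = 99.3
Current account = (-1662.4) + 1904.5 + 749.7 + 99.3 = 1091.1
(Excluded from the current account — financial account: inward foreign direct investment in the manufacturing sector 1172.7, borrowing by resident firms from foreign banks 1308.0, new loans extended by domestic banks to foreign borrowers 532.2.)

1091.1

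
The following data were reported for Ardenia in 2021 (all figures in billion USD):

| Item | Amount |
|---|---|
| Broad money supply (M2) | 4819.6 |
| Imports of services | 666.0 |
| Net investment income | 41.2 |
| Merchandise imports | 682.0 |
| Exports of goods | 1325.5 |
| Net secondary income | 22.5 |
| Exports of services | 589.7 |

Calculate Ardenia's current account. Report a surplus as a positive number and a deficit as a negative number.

630.9

Goods balance = 1325.5 - 682.0 = 643.5
Services balance = 589.7 - 666.0 = -76.3
Trade balance (goods + services) = 643.5 + (-76.3) = 567.2
Net primary income = 41.2
Net secondary income = 22.5
Current account = 567.2 + 41.2 + 22.5 = 630.9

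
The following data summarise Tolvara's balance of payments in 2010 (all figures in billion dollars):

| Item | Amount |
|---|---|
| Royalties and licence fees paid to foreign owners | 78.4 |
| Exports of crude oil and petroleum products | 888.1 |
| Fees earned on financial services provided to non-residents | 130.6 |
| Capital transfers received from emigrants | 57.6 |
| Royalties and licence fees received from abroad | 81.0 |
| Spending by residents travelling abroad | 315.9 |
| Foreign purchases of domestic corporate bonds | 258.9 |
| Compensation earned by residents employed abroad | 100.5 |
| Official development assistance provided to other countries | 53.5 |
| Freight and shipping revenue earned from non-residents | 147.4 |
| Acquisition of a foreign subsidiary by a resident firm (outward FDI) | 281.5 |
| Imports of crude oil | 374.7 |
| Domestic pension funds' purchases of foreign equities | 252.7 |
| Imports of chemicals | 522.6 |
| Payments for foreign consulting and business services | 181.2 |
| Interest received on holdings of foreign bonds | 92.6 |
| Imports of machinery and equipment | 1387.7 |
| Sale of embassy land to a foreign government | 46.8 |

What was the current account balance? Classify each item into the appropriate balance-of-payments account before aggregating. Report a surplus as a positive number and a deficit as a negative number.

-1473.8

Goods: 888.1 - 1387.7 - 522.6 - 374.7 = -1396.9
Services: 81.0 - 315.9 + 147.4 - 181.2 + 130.6 - 78.4 = -216.5
Primary income: 100.5 + 92.6 = 193.1
Secondary income: -53.5
Current account = (-1396.9) + (-216.5) + 193.1 + (-53.5) = -1473.8
(Excluded from the current account — capital account: capital transfers received from emigrants 57.6, sale of embassy land to a foreign government 46.8; financial account: foreign purchases of domestic corporate bonds 258.9, acquisition of a foreign subsidiary by a resident firm (outward FDI) 281.5, domestic pension funds' purchases of foreign equities 252.7.)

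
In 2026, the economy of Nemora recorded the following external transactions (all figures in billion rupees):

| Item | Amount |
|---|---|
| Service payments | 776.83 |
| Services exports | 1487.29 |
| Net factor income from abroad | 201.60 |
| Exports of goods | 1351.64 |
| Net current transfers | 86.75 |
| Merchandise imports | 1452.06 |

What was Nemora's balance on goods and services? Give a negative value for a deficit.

610.04

Goods balance = 1351.64 - 1452.06 = -100.42
Services balance = 1487.29 - 776.83 = 710.46
Trade balance (goods + services) = -100.42 + 710.46 = 610.04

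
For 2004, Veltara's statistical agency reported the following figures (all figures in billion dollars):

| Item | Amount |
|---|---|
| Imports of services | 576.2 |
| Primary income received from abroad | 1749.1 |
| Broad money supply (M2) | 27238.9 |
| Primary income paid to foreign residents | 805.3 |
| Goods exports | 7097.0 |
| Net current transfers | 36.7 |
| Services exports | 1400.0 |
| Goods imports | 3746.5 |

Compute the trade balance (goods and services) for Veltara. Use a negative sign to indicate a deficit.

4174.3

Goods balance = 7097.0 - 3746.5 = 3350.5
Services balance = 1400.0 - 576.2 = 823.8
Trade balance (goods + services) = 3350.5 + 823.8 = 4174.3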